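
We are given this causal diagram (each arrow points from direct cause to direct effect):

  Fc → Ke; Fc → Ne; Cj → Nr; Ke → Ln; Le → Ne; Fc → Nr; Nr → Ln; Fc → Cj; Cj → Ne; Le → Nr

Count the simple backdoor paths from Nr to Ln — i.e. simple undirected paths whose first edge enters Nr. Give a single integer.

5

A backdoor path from Nr to Ln is any simple undirected path whose first edge points into Nr (i.e. leaves Nr via a parent).
Parents of Nr: {Cj, Fc, Le}.
Enumerating:
  P1: Nr <- Fc -> Ke -> Ln
  P2: Nr <- Cj <- Fc -> Ke -> Ln
  P3: Nr <- Cj -> Ne <- Fc -> Ke -> Ln
  P4: Nr <- Le -> Ne <- Fc -> Ke -> Ln
  P5: Nr <- Le -> Ne <- Cj <- Fc -> Ke -> Ln
That exhausts the simple backdoor paths. Count: 5.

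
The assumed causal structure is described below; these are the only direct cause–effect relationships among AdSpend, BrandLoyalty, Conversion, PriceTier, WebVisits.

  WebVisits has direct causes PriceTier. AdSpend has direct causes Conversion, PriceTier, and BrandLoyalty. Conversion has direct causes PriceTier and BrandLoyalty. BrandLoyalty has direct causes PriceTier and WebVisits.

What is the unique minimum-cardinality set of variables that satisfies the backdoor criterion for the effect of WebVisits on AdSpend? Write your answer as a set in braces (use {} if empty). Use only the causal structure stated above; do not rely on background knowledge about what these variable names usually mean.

{PriceTier}

Variables eligible for adjustment (non-descendants of WebVisits, excluding WebVisits and AdSpend): {PriceTier}.
Backdoor paths from WebVisits to AdSpend:
  P1: WebVisits <- PriceTier -> BrandLoyalty -> Conversion -> AdSpend
  P2: WebVisits <- PriceTier -> BrandLoyalty -> AdSpend
  P3: WebVisits <- PriceTier -> Conversion <- BrandLoyalty -> AdSpend
  P4: WebVisits <- PriceTier -> Conversion -> AdSpend
  P5: WebVisits <- PriceTier -> AdSpend
The empty set is not sufficient: P1 (WebVisits <- PriceTier -> BrandLoyalty -> Conversion -> AdSpend) has no collider blocking it and no conditioned non-collider, so it is open.
Try {PriceTier}:
  P1: blocked at fork node PriceTier ∈ conditioning set.
  P2: blocked at fork node PriceTier ∈ conditioning set.
  P3: blocked at fork node PriceTier ∈ conditioning set.
  P4: blocked at fork node PriceTier ∈ conditioning set.
  P5: blocked at fork node PriceTier ∈ conditioning set.
{PriceTier} contains no descendant of WebVisits and blocks every backdoor path.
{PriceTier} is the unique smallest valid adjustment set.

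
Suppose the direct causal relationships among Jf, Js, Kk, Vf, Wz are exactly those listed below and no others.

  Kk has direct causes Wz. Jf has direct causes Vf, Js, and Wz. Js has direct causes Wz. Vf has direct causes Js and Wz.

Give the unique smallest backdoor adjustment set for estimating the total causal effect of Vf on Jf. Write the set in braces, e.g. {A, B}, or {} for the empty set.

{Js, Wz}

Variables eligible for adjustment (non-descendants of Vf, excluding Vf and Jf): {Js, Kk, Wz}.
Backdoor paths from Vf to Jf:
  P1: Vf <- Wz -> Js -> Jf
  P2: Vf <- Wz -> Jf
  P3: Vf <- Js <- Wz -> Jf
  P4: Vf <- Js -> Jf
The empty set is not sufficient: P1 (Vf <- Wz -> Js -> Jf) has no collider blocking it and no conditioned non-collider, so it is open.
Try {Js, Wz}:
  P1: blocked at fork node Wz ∈ conditioning set.
  P2: blocked at fork node Wz ∈ conditioning set.
  P3: blocked at chain node Js ∈ conditioning set.
  P4: blocked at fork node Js ∈ conditioning set.
{Js, Wz} contains no descendant of Vf and blocks every backdoor path.
Every element of {Js, Wz} is needed (dropping Js leaves P4 open; dropping Wz leaves P2 open), so no proper subset is valid.
Among all size-2 subsets of the eligible variables, only {Js, Wz} blocks every backdoor path, so it is the unique smallest valid adjustment set.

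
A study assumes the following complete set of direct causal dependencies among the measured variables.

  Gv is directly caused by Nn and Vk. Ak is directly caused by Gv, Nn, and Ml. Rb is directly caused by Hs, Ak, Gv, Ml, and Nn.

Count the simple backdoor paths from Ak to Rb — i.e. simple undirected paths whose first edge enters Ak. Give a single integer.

A backdoor path from Ak to Rb is any simple undirected path whose first edge points into Ak (i.e. leaves Ak via a parent).
Parents of Ak: {Gv, Ml, Nn}.
Enumerating:
  P1: Ak <- Nn -> Gv -> Rb
  P2: Ak <- Nn -> Rb
  P3: Ak <- Ml -> Rb
  P4: Ak <- Gv <- Nn -> Rb
  P5: Ak <- Gv -> Rb
That exhausts the simple backdoor paths. Count: 5.

5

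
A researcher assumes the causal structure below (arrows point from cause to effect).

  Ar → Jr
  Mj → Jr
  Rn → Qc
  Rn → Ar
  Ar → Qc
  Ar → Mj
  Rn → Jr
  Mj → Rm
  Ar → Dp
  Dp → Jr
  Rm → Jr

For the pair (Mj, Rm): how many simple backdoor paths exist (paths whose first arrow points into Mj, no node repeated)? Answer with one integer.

4

A backdoor path from Mj to Rm is any simple undirected path whose first edge points into Mj (i.e. leaves Mj via a parent).
Parents of Mj: {Ar}.
Enumerating:
  P1: Mj <- Ar <- Rn -> Jr <- Rm
  P2: Mj <- Ar -> Dp -> Jr <- Rm
  P3: Mj <- Ar -> Jr <- Rm
  P4: Mj <- Ar -> Qc <- Rn -> Jr <- Rm
That exhausts the simple backdoor paths. Count: 4.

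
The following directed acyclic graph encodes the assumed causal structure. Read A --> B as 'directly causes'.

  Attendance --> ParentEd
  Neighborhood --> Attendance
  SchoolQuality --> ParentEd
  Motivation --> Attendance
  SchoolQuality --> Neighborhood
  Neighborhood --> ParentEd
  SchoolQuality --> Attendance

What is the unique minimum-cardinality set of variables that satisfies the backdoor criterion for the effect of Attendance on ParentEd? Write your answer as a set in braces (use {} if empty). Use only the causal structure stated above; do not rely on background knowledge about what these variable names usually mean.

{Neighborhood, SchoolQuality}

Variables eligible for adjustment (non-descendants of Attendance, excluding Attendance and ParentEd): {Motivation, Neighborhood, SchoolQuality}.
Backdoor paths from Attendance to ParentEd:
  P1: Attendance <- SchoolQuality -> Neighborhood -> ParentEd
  P2: Attendance <- SchoolQuality -> ParentEd
  P3: Attendance <- Neighborhood <- SchoolQuality -> ParentEd
  P4: Attendance <- Neighborhood -> ParentEd
The empty set is not sufficient: P1 (Attendance <- SchoolQuality -> Neighborhood -> ParentEd) has no collider blocking it and no conditioned non-collider, so it is open.
Try {Neighborhood, SchoolQuality}:
  P1: blocked at fork node SchoolQuality ∈ conditioning set.
  P2: blocked at fork node SchoolQuality ∈ conditioning set.
  P3: blocked at chain node Neighborhood ∈ conditioning set.
  P4: blocked at fork node Neighborhood ∈ conditioning set.
{Neighborhood, SchoolQuality} contains no descendant of Attendance and blocks every backdoor path.
Every element of {Neighborhood, SchoolQuality} is needed (dropping Neighborhood leaves P4 open; dropping SchoolQuality leaves P2 open), so no proper subset is valid.
Among all size-2 subsets of the eligible variables, only {Neighborhood, SchoolQuality} blocks every backdoor path, so it is the unique smallest valid adjustment set.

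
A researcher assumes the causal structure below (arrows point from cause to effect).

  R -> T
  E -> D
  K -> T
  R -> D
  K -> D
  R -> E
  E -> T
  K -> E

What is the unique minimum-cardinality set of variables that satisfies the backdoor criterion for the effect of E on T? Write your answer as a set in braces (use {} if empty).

Variables eligible for adjustment (non-descendants of E, excluding E and T): {K, R}.
Backdoor paths from E to T:
  P1: E <- R -> T
  P2: E <- R -> D <- K -> T
  P3: E <- K -> T
  P4: E <- K -> D <- R -> T
The empty set is not sufficient: P1 (E <- R -> T) has no collider blocking it and no conditioned non-collider, so it is open.
Try {K, R}:
  P1: blocked at fork node R ∈ conditioning set.
  P2: blocked at fork node R ∈ conditioning set.
  P3: blocked at fork node K ∈ conditioning set.
  P4: blocked at fork node K ∈ conditioning set.
{K, R} contains no descendant of E and blocks every backdoor path.
Every element of {K, R} is needed (dropping K leaves P3 open; dropping R leaves P1 open), so no proper subset is valid.
Among all size-2 subsets of the eligible variables, only {K, R} blocks every backdoor path, so it is the unique smallest valid adjustment set.

{K, R}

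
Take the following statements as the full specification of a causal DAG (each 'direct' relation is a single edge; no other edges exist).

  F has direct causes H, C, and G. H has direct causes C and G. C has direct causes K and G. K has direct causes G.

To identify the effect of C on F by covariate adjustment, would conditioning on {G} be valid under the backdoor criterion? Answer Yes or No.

Backdoor paths from C to F (paths whose first edge points into C):
  P1: C <- G -> H -> F
  P2: C <- G -> F
  P3: C <- K <- G -> H -> F
  P4: C <- K <- G -> F
Condition 1 (no descendant of C in the set): holds — descendants of C are {F, H}; none are in {G}.
Condition 2 (every backdoor path blocked by {G}):
  P1: blocked at fork node G ∈ conditioning set.
  P2: blocked at fork node G ∈ conditioning set.
  P3: blocked at fork node G ∈ conditioning set.
  P4: blocked at fork node G ∈ conditioning set.
{G} satisfies the backdoor criterion.

Yes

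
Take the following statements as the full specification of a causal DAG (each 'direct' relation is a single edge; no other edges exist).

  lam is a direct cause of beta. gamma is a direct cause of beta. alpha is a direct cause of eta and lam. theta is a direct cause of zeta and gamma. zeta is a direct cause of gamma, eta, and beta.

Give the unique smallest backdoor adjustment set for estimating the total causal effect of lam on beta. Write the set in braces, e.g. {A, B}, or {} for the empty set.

Variables eligible for adjustment (non-descendants of lam, excluding lam and beta): {alpha, eta, gamma, theta, zeta}.
Backdoor paths from lam to beta:
  P1: lam <- alpha -> eta <- zeta <- theta -> gamma -> beta
  P2: lam <- alpha -> eta <- zeta -> gamma -> beta
  P3: lam <- alpha -> eta <- zeta -> beta
Each backdoor path contains an unconditioned collider, so every path is already blocked with the empty conditioning set:
  P1: blocked at collider eta (neither it nor any descendant is in the conditioning set).
  P2: blocked at collider eta (neither it nor any descendant is in the conditioning set).
  P3: blocked at collider eta (neither it nor any descendant is in the conditioning set).
The empty set is therefore the unique smallest valid set.

{}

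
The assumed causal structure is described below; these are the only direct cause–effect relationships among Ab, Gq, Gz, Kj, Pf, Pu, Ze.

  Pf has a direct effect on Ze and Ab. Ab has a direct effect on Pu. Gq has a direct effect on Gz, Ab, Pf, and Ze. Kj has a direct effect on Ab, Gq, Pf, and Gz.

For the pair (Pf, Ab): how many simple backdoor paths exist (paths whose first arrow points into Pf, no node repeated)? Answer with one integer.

A backdoor path from Pf to Ab is any simple undirected path whose first edge points into Pf (i.e. leaves Pf via a parent).
Parents of Pf: {Gq, Kj}.
Enumerating:
  P1: Pf <- Kj -> Gq -> Ab
  P2: Pf <- Kj -> Ab
  P3: Pf <- Kj -> Gz <- Gq -> Ab
  P4: Pf <- Gq <- Kj -> Ab
  P5: Pf <- Gq -> Ab
  P6: Pf <- Gq -> Gz <- Kj -> Ab
That exhausts the simple backdoor paths. Count: 6.

6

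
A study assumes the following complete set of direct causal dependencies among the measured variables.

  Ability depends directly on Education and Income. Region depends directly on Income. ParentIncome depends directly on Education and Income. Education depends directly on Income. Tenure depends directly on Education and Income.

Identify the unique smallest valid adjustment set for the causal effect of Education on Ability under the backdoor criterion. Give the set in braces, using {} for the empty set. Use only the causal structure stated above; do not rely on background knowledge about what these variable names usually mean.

Variables eligible for adjustment (non-descendants of Education, excluding Education and Ability): {Income, Region}.
Backdoor paths from Education to Ability:
  P1: Education <- Income -> Ability
The empty set is not sufficient: P1 (Education <- Income -> Ability) has no collider blocking it and no conditioned non-collider, so it is open.
Try {Income}:
  P1: blocked at fork node Income ∈ conditioning set.
{Income} contains no descendant of Education and blocks every backdoor path.
No other singleton works — e.g. {Region} leaves P1 open — so {Income} is the unique smallest valid adjustment set.

{Income}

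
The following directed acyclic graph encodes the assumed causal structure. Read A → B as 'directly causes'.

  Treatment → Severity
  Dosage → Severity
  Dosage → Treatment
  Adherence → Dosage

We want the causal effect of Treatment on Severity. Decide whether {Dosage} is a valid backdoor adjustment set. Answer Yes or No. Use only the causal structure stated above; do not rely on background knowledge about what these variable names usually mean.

Yes

Backdoor paths from Treatment to Severity (paths whose first edge points into Treatment):
  P1: Treatment <- Dosage -> Severity
Condition 1 (no descendant of Treatment in the set): holds — descendants of Treatment are {Severity}; none are in {Dosage}.
Condition 2 (every backdoor path blocked by {Dosage}):
  P1: blocked at fork node Dosage ∈ conditioning set.
{Dosage} satisfies the backdoor criterion.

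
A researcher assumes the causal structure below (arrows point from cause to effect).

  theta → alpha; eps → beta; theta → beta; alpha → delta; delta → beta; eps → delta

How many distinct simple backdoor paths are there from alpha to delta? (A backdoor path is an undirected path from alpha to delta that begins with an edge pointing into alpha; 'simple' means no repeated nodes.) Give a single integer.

A backdoor path from alpha to delta is any simple undirected path whose first edge points into alpha (i.e. leaves alpha via a parent).
Parents of alpha: {theta}.
Enumerating:
  P1: alpha <- theta -> beta <- eps -> delta
  P2: alpha <- theta -> beta <- delta
That exhausts the simple backdoor paths. Count: 2.

2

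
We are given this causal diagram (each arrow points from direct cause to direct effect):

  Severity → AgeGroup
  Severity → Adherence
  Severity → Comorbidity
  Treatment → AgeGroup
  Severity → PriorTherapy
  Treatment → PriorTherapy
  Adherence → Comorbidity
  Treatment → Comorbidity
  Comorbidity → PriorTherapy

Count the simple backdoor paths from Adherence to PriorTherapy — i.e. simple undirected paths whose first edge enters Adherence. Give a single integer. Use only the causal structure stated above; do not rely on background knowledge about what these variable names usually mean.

5

A backdoor path from Adherence to PriorTherapy is any simple undirected path whose first edge points into Adherence (i.e. leaves Adherence via a parent).
Parents of Adherence: {Severity}.
Enumerating:
  P1: Adherence <- Severity -> AgeGroup <- Treatment -> Comorbidity -> PriorTherapy
  P2: Adherence <- Severity -> AgeGroup <- Treatment -> PriorTherapy
  P3: Adherence <- Severity -> Comorbidity <- Treatment -> PriorTherapy
  P4: Adherence <- Severity -> Comorbidity -> PriorTherapy
  P5: Adherence <- Severity -> PriorTherapy
That exhausts the simple backdoor paths. Count: 5.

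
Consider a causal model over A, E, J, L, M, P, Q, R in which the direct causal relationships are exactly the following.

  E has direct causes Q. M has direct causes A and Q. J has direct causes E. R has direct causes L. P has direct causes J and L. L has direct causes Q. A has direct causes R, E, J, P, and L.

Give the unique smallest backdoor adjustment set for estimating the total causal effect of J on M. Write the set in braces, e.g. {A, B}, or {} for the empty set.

Variables eligible for adjustment (non-descendants of J, excluding J and M): {E, L, Q, R}.
Backdoor paths from J to M:
  P1: J <- E <- Q -> L -> R -> A -> M
  P2: J <- E <- Q -> L -> P -> A -> M
  P3: J <- E <- Q -> L -> A -> M
  P4: J <- E <- Q -> M
  P5: J <- E -> A <- L <- Q -> M
  P6: J <- E -> A <- R <- L <- Q -> M
  P7: J <- E -> A <- P <- L <- Q -> M
  P8: J <- E -> A -> M
The empty set is not sufficient: P1 (J <- E <- Q -> L -> R -> A -> M) has no collider blocking it and no conditioned non-collider, so it is open.
Try {E}:
  P1: blocked at chain node E ∈ conditioning set.
  P2: blocked at chain node E ∈ conditioning set.
  P3: blocked at chain node E ∈ conditioning set.
  P4: blocked at chain node E ∈ conditioning set.
  P5: blocked at fork node E ∈ conditioning set.
  P6: blocked at fork node E ∈ conditioning set.
  P7: blocked at fork node E ∈ conditioning set.
  P8: blocked at fork node E ∈ conditioning set.
{E} contains no descendant of J and blocks every backdoor path.
No other singleton works — e.g. {Q} leaves P8 open — so {E} is the unique smallest valid adjustment set.

{E}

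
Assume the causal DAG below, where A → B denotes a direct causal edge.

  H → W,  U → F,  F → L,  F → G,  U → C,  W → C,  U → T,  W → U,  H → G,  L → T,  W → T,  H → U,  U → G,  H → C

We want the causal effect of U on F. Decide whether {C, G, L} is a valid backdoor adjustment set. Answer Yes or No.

Backdoor paths from U to F (paths whose first edge points into U):
  P1: U <- H -> W -> T <- L <- F
  P2: U <- H -> C <- W -> T <- L <- F
  P3: U <- H -> G <- F
  P4: U <- W <- H -> G <- F
  P5: U <- W -> C <- H -> G <- F
  P6: U <- W -> T <- L <- F
Condition 1 (no descendant of U in the set): FAILS — C, G, and L are descendants of U.
Condition 2 (every backdoor path blocked by {C, G, L}):
  P1: blocked at collider T (neither it nor any descendant is in the conditioning set).
  P2: blocked at collider T (neither it nor any descendant is in the conditioning set).
  P3: open — collider(s) G are conditioned on (or have a conditioned descendant) and no non-collider on the path is in the set.
  P4: open — collider(s) G are conditioned on (or have a conditioned descendant) and no non-collider on the path is in the set.
  P5: open — collider(s) C, G are conditioned on (or have a conditioned descendant) and no non-collider on the path is in the set.
  P6: blocked at collider T (neither it nor any descendant is in the conditioning set).
{C, G, L} does not satisfy the backdoor criterion.

No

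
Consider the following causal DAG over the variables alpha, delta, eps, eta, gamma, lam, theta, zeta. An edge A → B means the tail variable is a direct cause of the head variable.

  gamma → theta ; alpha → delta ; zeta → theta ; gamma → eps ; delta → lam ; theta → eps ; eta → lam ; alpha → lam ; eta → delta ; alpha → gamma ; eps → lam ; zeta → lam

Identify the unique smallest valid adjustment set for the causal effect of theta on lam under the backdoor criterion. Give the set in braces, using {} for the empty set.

{gamma, zeta}

Variables eligible for adjustment (non-descendants of theta, excluding theta and lam): {alpha, delta, eta, gamma, zeta}.
Backdoor paths from theta to lam:
  P1: theta <- gamma <- alpha -> delta <- eta -> lam
  P2: theta <- gamma <- alpha -> delta -> lam
  P3: theta <- gamma <- alpha -> lam
  P4: theta <- gamma -> eps -> lam
  P5: theta <- zeta -> lam
The empty set is not sufficient: P2 (theta <- gamma <- alpha -> delta -> lam) has no collider blocking it and no conditioned non-collider, so it is open.
Try {gamma, zeta}:
  P1: blocked at chain node gamma ∈ conditioning set.
  P2: blocked at chain node gamma ∈ conditioning set.
  P3: blocked at chain node gamma ∈ conditioning set.
  P4: blocked at fork node gamma ∈ conditioning set.
  P5: blocked at fork node zeta ∈ conditioning set.
{gamma, zeta} contains no descendant of theta and blocks every backdoor path.
Every element of {gamma, zeta} is needed (dropping gamma leaves P2 open; dropping zeta leaves P5 open), so no proper subset is valid.
Among all size-2 subsets of the eligible variables, only {gamma, zeta} blocks every backdoor path, so it is the unique smallest valid adjustment set.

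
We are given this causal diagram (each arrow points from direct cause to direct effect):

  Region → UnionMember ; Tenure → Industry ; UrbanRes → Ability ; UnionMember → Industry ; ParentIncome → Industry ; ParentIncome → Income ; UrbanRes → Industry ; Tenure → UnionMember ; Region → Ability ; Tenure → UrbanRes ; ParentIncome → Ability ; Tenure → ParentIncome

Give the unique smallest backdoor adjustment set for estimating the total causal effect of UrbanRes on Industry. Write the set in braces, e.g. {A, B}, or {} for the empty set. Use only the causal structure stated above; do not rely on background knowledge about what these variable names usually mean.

Variables eligible for adjustment (non-descendants of UrbanRes, excluding UrbanRes and Industry): {Income, ParentIncome, Region, Tenure, UnionMember}.
Backdoor paths from UrbanRes to Industry:
  P1: UrbanRes <- Tenure -> ParentIncome -> Ability <- Region -> UnionMember -> Industry
  P2: UrbanRes <- Tenure -> ParentIncome -> Industry
  P3: UrbanRes <- Tenure -> UnionMember <- Region -> Ability <- ParentIncome -> Industry
  P4: UrbanRes <- Tenure -> UnionMember -> Industry
  P5: UrbanRes <- Tenure -> Industry
The empty set is not sufficient: P2 (UrbanRes <- Tenure -> ParentIncome -> Industry) has no collider blocking it and no conditioned non-collider, so it is open.
Try {Tenure}:
  P1: blocked at fork node Tenure ∈ conditioning set.
  P2: blocked at fork node Tenure ∈ conditioning set.
  P3: blocked at fork node Tenure ∈ conditioning set.
  P4: blocked at fork node Tenure ∈ conditioning set.
  P5: blocked at fork node Tenure ∈ conditioning set.
{Tenure} contains no descendant of UrbanRes and blocks every backdoor path.
No other singleton works — e.g. {ParentIncome} leaves P4 open — so {Tenure} is the unique smallest valid adjustment set.

{Tenure}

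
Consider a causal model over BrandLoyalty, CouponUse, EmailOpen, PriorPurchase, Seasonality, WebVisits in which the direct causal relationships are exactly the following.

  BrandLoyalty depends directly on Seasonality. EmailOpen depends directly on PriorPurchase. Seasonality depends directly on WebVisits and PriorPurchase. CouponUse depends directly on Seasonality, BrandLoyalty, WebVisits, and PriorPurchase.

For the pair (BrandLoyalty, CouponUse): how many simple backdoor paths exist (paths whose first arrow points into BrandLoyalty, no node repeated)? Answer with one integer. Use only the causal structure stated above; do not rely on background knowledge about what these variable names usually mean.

3

A backdoor path from BrandLoyalty to CouponUse is any simple undirected path whose first edge points into BrandLoyalty (i.e. leaves BrandLoyalty via a parent).
Parents of BrandLoyalty: {Seasonality}.
Enumerating:
  P1: BrandLoyalty <- Seasonality <- WebVisits -> CouponUse
  P2: BrandLoyalty <- Seasonality <- PriorPurchase -> CouponUse
  P3: BrandLoyalty <- Seasonality -> CouponUse
That exhausts the simple backdoor paths. Count: 3.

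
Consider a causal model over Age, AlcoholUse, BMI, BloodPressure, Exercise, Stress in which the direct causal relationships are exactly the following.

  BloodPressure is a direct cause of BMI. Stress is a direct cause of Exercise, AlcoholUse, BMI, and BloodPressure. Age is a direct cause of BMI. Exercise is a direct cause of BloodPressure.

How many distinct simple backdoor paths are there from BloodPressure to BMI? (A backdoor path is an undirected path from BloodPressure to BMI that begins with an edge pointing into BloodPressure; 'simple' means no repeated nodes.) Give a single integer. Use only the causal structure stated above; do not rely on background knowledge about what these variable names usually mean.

2

A backdoor path from BloodPressure to BMI is any simple undirected path whose first edge points into BloodPressure (i.e. leaves BloodPressure via a parent).
Parents of BloodPressure: {Exercise, Stress}.
Enumerating:
  P1: BloodPressure <- Stress -> BMI
  P2: BloodPressure <- Exercise <- Stress -> BMI
That exhausts the simple backdoor paths. Count: 2.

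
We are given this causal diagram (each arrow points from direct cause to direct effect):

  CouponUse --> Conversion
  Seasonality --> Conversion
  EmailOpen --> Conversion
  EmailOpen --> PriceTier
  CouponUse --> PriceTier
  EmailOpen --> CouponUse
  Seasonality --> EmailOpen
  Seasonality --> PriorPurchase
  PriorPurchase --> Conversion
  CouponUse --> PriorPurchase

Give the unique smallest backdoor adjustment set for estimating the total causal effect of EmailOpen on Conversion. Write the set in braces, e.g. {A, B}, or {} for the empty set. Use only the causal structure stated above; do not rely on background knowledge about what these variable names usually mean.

{Seasonality}

Variables eligible for adjustment (non-descendants of EmailOpen, excluding EmailOpen and Conversion): {Seasonality}.
Backdoor paths from EmailOpen to Conversion:
  P1: EmailOpen <- Seasonality -> PriorPurchase <- CouponUse -> Conversion
  P2: EmailOpen <- Seasonality -> PriorPurchase -> Conversion
  P3: EmailOpen <- Seasonality -> Conversion
The empty set is not sufficient: P2 (EmailOpen <- Seasonality -> PriorPurchase -> Conversion) has no collider blocking it and no conditioned non-collider, so it is open.
Try {Seasonality}:
  P1: blocked at fork node Seasonality ∈ conditioning set.
  P2: blocked at fork node Seasonality ∈ conditioning set.
  P3: blocked at fork node Seasonality ∈ conditioning set.
{Seasonality} contains no descendant of EmailOpen and blocks every backdoor path.
{Seasonality} is the unique smallest valid adjustment set.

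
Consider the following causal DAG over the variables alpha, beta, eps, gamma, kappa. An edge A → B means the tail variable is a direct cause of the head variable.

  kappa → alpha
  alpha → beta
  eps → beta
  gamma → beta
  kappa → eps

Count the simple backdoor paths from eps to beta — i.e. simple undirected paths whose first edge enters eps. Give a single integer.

1

A backdoor path from eps to beta is any simple undirected path whose first edge points into eps (i.e. leaves eps via a parent).
Parents of eps: {kappa}.
Enumerating:
  P1: eps <- kappa -> alpha -> beta
That exhausts the simple backdoor paths. Count: 1.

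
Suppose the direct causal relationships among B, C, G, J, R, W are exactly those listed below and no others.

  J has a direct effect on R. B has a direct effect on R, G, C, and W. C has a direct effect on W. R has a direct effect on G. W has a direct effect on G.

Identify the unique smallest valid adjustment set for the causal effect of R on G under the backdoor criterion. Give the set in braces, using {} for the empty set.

{B}

Variables eligible for adjustment (non-descendants of R, excluding R and G): {B, C, J, W}.
Backdoor paths from R to G:
  P1: R <- B -> C -> W -> G
  P2: R <- B -> W -> G
  P3: R <- B -> G
The empty set is not sufficient: P1 (R <- B -> C -> W -> G) has no collider blocking it and no conditioned non-collider, so it is open.
Try {B}:
  P1: blocked at fork node B ∈ conditioning set.
  P2: blocked at fork node B ∈ conditioning set.
  P3: blocked at fork node B ∈ conditioning set.
{B} contains no descendant of R and blocks every backdoor path.
No other singleton works — e.g. {J} leaves P1 open — so {B} is the unique smallest valid adjustment set.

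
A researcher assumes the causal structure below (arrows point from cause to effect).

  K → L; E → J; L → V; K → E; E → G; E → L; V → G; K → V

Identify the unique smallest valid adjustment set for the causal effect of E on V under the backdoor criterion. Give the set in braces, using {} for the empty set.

Variables eligible for adjustment (non-descendants of E, excluding E and V): {K}.
Backdoor paths from E to V:
  P1: E <- K -> L -> V
  P2: E <- K -> V
The empty set is not sufficient: P1 (E <- K -> L -> V) has no collider blocking it and no conditioned non-collider, so it is open.
Try {K}:
  P1: blocked at fork node K ∈ conditioning set.
  P2: blocked at fork node K ∈ conditioning set.
{K} contains no descendant of E and blocks every backdoor path.
{K} is the unique smallest valid adjustment set.

{K}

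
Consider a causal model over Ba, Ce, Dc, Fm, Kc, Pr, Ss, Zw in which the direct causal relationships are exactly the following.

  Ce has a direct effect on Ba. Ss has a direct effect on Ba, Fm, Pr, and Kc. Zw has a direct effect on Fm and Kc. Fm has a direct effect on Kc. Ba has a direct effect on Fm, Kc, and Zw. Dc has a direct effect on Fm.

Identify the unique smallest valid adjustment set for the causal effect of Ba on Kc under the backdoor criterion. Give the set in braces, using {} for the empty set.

Variables eligible for adjustment (non-descendants of Ba, excluding Ba and Kc): {Ce, Dc, Pr, Ss}.
Backdoor paths from Ba to Kc:
  P1: Ba <- Ss -> Fm <- Zw -> Kc
  P2: Ba <- Ss -> Fm -> Kc
  P3: Ba <- Ss -> Kc
The empty set is not sufficient: P2 (Ba <- Ss -> Fm -> Kc) has no collider blocking it and no conditioned non-collider, so it is open.
Try {Ss}:
  P1: blocked at fork node Ss ∈ conditioning set.
  P2: blocked at fork node Ss ∈ conditioning set.
  P3: blocked at fork node Ss ∈ conditioning set.
{Ss} contains no descendant of Ba and blocks every backdoor path.
No other singleton works — e.g. {Dc} leaves P2 open — so {Ss} is the unique smallest valid adjustment set.

{Ss}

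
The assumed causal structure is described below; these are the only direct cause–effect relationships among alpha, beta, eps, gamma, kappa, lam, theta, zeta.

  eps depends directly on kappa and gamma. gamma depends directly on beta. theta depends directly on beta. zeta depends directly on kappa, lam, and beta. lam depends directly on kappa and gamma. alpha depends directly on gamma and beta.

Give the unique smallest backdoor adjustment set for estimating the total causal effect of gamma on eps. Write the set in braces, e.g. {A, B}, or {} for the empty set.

{}

Variables eligible for adjustment (non-descendants of gamma, excluding gamma and eps): {beta, kappa, theta}.
Backdoor paths from gamma to eps:
  P1: gamma <- beta -> zeta <- kappa -> eps
  P2: gamma <- beta -> zeta <- lam <- kappa -> eps
Each backdoor path contains an unconditioned collider, so every path is already blocked with the empty conditioning set:
  P1: blocked at collider zeta (neither it nor any descendant is in the conditioning set).
  P2: blocked at collider zeta (neither it nor any descendant is in the conditioning set).
The empty set is therefore the unique smallest valid set.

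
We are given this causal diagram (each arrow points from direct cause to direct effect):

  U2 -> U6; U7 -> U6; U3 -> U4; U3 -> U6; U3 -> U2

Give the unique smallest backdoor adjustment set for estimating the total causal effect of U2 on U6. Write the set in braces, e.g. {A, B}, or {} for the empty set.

{U3}

Variables eligible for adjustment (non-descendants of U2, excluding U2 and U6): {U3, U4, U7}.
Backdoor paths from U2 to U6:
  P1: U2 <- U3 -> U6
The empty set is not sufficient: P1 (U2 <- U3 -> U6) has no collider blocking it and no conditioned non-collider, so it is open.
Try {U3}:
  P1: blocked at fork node U3 ∈ conditioning set.
{U3} contains no descendant of U2 and blocks every backdoor path.
No other singleton works — e.g. {U4} leaves P1 open — so {U3} is the unique smallest valid adjustment set.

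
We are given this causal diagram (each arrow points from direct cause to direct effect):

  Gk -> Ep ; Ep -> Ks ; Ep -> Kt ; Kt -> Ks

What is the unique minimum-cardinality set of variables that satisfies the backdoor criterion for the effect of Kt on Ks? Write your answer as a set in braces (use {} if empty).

Variables eligible for adjustment (non-descendants of Kt, excluding Kt and Ks): {Ep, Gk}.
Backdoor paths from Kt to Ks:
  P1: Kt <- Ep -> Ks
The empty set is not sufficient: P1 (Kt <- Ep -> Ks) has no collider blocking it and no conditioned non-collider, so it is open.
Try {Ep}:
  P1: blocked at fork node Ep ∈ conditioning set.
{Ep} contains no descendant of Kt and blocks every backdoor path.
No other singleton works — e.g. {Gk} leaves P1 open — so {Ep} is the unique smallest valid adjustment set.

{Ep}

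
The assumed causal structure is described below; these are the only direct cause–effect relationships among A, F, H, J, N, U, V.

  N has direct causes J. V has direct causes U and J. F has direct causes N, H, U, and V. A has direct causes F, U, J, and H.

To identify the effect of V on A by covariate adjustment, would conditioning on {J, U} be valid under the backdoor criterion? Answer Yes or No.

Backdoor paths from V to A (paths whose first edge points into V):
  P1: V <- J -> N -> F <- H -> A
  P2: V <- J -> N -> F <- U -> A
  P3: V <- J -> N -> F -> A
  P4: V <- J -> A
  P5: V <- U -> F <- H -> A
  P6: V <- U -> F <- N <- J -> A
  P7: V <- U -> F -> A
  P8: V <- U -> A
Condition 1 (no descendant of V in the set): holds — descendants of V are {A, F}; none are in {J, U}.
Condition 2 (every backdoor path blocked by {J, U}):
  P1: blocked at fork node J ∈ conditioning set.
  P2: blocked at fork node J ∈ conditioning set.
  P3: blocked at fork node J ∈ conditioning set.
  P4: blocked at fork node J ∈ conditioning set.
  P5: blocked at fork node U ∈ conditioning set.
  P6: blocked at fork node U ∈ conditioning set.
  P7: blocked at fork node U ∈ conditioning set.
  P8: blocked at fork node U ∈ conditioning set.
{J, U} satisfies the backdoor criterion.

Yes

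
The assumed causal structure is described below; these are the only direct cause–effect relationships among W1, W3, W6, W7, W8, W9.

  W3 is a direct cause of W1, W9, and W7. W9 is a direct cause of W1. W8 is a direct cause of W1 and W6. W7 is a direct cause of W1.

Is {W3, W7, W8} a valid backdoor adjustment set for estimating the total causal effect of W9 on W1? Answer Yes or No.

Yes

Backdoor paths from W9 to W1 (paths whose first edge points into W9):
  P1: W9 <- W3 -> W7 -> W1
  P2: W9 <- W3 -> W1
Condition 1 (no descendant of W9 in the set): holds — descendants of W9 are {W1}; none are in {W3, W7, W8}.
Condition 2 (every backdoor path blocked by {W3, W7, W8}):
  P1: blocked at fork node W3 ∈ conditioning set.
  P2: blocked at fork node W3 ∈ conditioning set.
{W3, W7, W8} satisfies the backdoor criterion.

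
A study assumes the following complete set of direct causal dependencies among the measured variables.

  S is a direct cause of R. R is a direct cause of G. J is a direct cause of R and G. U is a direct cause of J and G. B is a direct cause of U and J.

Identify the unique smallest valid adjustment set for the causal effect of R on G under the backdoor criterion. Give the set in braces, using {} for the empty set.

Variables eligible for adjustment (non-descendants of R, excluding R and G): {B, J, S, U}.
Backdoor paths from R to G:
  P1: R <- J <- B -> U -> G
  P2: R <- J <- U -> G
  P3: R <- J -> G
The empty set is not sufficient: P1 (R <- J <- B -> U -> G) has no collider blocking it and no conditioned non-collider, so it is open.
Try {J}:
  P1: blocked at chain node J ∈ conditioning set.
  P2: blocked at chain node J ∈ conditioning set.
  P3: blocked at fork node J ∈ conditioning set.
{J} contains no descendant of R and blocks every backdoor path.
No other singleton works — e.g. {B} leaves P2 open — so {J} is the unique smallest valid adjustment set.

{J}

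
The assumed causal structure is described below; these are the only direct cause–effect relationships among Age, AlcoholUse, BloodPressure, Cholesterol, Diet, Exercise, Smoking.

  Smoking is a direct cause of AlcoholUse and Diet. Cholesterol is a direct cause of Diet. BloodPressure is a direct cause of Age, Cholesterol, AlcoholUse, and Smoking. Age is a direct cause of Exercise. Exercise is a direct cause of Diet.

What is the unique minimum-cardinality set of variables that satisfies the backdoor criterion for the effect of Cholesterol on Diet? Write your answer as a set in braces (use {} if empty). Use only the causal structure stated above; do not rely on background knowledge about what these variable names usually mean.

Variables eligible for adjustment (non-descendants of Cholesterol, excluding Cholesterol and Diet): {Age, AlcoholUse, BloodPressure, Exercise, Smoking}.
Backdoor paths from Cholesterol to Diet:
  P1: Cholesterol <- BloodPressure -> Age -> Exercise -> Diet
  P2: Cholesterol <- BloodPressure -> Smoking -> Diet
  P3: Cholesterol <- BloodPressure -> AlcoholUse <- Smoking -> Diet
The empty set is not sufficient: P1 (Cholesterol <- BloodPressure -> Age -> Exercise -> Diet) has no collider blocking it and no conditioned non-collider, so it is open.
Try {BloodPressure}:
  P1: blocked at fork node BloodPressure ∈ conditioning set.
  P2: blocked at fork node BloodPressure ∈ conditioning set.
  P3: blocked at fork node BloodPressure ∈ conditioning set.
{BloodPressure} contains no descendant of Cholesterol and blocks every backdoor path.
No other singleton works — e.g. {Age} leaves P2 open — so {BloodPressure} is the unique smallest valid adjustment set.

{BloodPressure}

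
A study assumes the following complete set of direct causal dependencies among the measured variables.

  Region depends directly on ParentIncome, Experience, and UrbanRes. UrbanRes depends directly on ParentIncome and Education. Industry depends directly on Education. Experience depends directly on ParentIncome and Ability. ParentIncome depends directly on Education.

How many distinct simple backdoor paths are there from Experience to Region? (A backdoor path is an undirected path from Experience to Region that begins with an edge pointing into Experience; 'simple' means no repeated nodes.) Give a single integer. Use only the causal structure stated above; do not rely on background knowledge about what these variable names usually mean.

3

A backdoor path from Experience to Region is any simple undirected path whose first edge points into Experience (i.e. leaves Experience via a parent).
Parents of Experience: {Ability, ParentIncome}.
Enumerating:
  P1: Experience <- ParentIncome <- Education -> UrbanRes -> Region
  P2: Experience <- ParentIncome -> UrbanRes -> Region
  P3: Experience <- ParentIncome -> Region
That exhausts the simple backdoor paths. Count: 3.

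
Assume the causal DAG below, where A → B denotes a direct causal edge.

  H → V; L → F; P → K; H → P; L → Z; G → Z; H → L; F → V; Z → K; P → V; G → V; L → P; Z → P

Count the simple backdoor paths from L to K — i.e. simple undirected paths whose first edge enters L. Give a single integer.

A backdoor path from L to K is any simple undirected path whose first edge points into L (i.e. leaves L via a parent).
Parents of L: {H}.
Enumerating:
  P1: L <- H -> P <- Z -> K
  P2: L <- H -> P -> K
  P3: L <- H -> P -> V <- G -> Z -> K
  P4: L <- H -> V <- G -> Z -> P -> K
  P5: L <- H -> V <- G -> Z -> K
  P6: L <- H -> V <- P <- Z -> K
  P7: L <- H -> V <- P -> K
That exhausts the simple backdoor paths. Count: 7.

7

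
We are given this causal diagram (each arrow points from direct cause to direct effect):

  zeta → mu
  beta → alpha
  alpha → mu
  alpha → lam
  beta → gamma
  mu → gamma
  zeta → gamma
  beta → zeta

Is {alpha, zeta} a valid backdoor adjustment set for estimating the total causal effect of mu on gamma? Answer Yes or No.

Yes

Backdoor paths from mu to gamma (paths whose first edge points into mu):
  P1: mu <- alpha <- beta -> zeta -> gamma
  P2: mu <- alpha <- beta -> gamma
  P3: mu <- zeta <- beta -> gamma
  P4: mu <- zeta -> gamma
Condition 1 (no descendant of mu in the set): holds — descendants of mu are {gamma}; none are in {alpha, zeta}.
Condition 2 (every backdoor path blocked by {alpha, zeta}):
  P1: blocked at chain node alpha ∈ conditioning set.
  P2: blocked at chain node alpha ∈ conditioning set.
  P3: blocked at chain node zeta ∈ conditioning set.
  P4: blocked at fork node zeta ∈ conditioning set.
{alpha, zeta} satisfies the backdoor criterion.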